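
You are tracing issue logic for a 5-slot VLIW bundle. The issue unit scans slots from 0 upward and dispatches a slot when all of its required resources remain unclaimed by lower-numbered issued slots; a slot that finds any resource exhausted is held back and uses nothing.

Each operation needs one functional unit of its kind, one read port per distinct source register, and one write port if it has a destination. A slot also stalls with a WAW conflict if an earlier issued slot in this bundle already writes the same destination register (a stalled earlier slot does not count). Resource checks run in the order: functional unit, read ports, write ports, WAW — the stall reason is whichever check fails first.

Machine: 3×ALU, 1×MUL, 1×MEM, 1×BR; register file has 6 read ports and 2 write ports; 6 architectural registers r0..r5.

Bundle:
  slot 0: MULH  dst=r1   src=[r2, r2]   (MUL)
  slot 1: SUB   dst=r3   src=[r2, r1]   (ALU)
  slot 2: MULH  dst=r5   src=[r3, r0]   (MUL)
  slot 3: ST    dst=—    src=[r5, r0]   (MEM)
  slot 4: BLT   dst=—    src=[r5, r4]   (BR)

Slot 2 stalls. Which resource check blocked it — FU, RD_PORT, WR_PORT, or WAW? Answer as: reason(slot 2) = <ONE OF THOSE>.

  0. MUL→r1 ⇒ go  {3A/0Mu/1Ld/1B | 5r 1w}
  1. ALU→r3 ⇒ go  {2A/0Mu/1Ld/1B | 3r 0w}
  2. MUL→r5 ⇒ no(FU)  {2A/0Mu/1Ld/1B | 3r 0w}
  3. MEM ⇒ go  {2A/0Mu/0Ld/1B | 1r 0w}
  4. BR ⇒ no(RD_PORT)  {2A/0Mu/0Ld/1B | 1r 0w}

reason(slot 2) = FU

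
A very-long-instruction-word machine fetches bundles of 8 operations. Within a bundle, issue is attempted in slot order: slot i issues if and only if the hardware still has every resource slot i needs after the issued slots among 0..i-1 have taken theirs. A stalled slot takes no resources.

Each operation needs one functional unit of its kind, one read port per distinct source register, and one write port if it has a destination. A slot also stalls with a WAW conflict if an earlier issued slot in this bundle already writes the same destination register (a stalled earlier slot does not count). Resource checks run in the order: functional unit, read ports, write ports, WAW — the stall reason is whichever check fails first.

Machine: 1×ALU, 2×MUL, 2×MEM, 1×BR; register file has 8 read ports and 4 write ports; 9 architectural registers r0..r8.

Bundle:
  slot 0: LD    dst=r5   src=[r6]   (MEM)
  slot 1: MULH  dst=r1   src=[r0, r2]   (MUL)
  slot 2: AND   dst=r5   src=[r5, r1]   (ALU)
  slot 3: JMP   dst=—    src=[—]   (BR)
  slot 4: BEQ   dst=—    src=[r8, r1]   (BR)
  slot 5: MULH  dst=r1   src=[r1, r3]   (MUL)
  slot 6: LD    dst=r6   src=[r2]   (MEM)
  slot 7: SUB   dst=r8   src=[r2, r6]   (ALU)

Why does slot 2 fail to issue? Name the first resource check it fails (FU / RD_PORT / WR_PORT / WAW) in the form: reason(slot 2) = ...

slot 0 (MEM): ISSUE — free A1,Mu2,Ld1,B1 rp7 wp3
slot 1 (MUL): ISSUE — free A1,Mu1,Ld1,B1 rp5 wp2
slot 2 (ALU): stall WAW — free A1,Mu1,Ld1,B1 rp5 wp2
slot 3 (BR): ISSUE — free A1,Mu1,Ld1,B0 rp5 wp2
slot 4 (BR): stall FU — free A1,Mu1,Ld1,B0 rp5 wp2
slot 5 (MUL): stall WAW — free A1,Mu1,Ld1,B0 rp5 wp2
slot 6 (MEM): ISSUE — free A1,Mu1,Ld0,B0 rp4 wp1
slot 7 (ALU): ISSUE — free A0,Mu1,Ld0,B0 rp2 wp0

reason(slot 2) = WAW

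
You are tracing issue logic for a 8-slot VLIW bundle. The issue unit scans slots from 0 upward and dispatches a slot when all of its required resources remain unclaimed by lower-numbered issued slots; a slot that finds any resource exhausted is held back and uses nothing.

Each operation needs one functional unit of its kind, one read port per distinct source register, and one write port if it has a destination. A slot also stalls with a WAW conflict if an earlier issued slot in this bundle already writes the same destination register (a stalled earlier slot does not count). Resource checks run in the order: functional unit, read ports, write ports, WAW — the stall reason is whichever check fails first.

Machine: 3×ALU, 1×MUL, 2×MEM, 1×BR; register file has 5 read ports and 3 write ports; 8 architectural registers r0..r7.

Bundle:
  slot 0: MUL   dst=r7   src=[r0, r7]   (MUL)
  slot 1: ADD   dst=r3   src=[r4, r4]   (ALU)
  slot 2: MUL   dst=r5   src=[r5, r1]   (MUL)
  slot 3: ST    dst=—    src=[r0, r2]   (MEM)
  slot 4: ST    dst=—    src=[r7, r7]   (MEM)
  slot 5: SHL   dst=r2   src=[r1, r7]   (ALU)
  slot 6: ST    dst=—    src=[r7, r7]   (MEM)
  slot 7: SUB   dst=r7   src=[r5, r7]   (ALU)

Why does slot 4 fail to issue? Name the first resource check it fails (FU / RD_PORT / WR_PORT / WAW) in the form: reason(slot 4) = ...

  0. MUL→r7 ⇒ go  {3A/0Mu/2Ld/1B | 3r 2w}
  1. ALU→r3 ⇒ go  {2A/0Mu/2Ld/1B | 2r 1w}
  2. MUL→r5 ⇒ no(FU)  {2A/0Mu/2Ld/1B | 2r 1w}
  3. MEM ⇒ go  {2A/0Mu/1Ld/1B | 0r 1w}
  4. MEM ⇒ no(RD_PORT)  {2A/0Mu/1Ld/1B | 0r 1w}
  5. ALU→r2 ⇒ no(RD_PORT)  {2A/0Mu/1Ld/1B | 0r 1w}
  6. MEM ⇒ no(RD_PORT)  {2A/0Mu/1Ld/1B | 0r 1w}
  7. ALU→r7 ⇒ no(RD_PORT)  {2A/0Mu/1Ld/1B | 0r 1w}

reason(slot 4) = RD_PORT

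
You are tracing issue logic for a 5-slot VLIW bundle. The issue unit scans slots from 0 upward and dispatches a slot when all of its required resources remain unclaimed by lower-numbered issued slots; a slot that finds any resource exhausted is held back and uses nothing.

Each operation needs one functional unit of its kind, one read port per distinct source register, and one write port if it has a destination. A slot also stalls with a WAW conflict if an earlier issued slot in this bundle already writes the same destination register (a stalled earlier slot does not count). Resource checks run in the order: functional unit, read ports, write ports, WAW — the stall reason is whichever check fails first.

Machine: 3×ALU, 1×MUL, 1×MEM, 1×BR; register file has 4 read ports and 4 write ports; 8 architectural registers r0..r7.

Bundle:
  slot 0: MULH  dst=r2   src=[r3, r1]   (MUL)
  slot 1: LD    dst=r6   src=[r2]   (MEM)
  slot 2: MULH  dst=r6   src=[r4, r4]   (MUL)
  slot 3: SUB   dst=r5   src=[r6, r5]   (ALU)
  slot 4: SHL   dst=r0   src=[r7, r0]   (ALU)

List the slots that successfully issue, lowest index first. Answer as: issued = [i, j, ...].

  0. MUL→r2 ⇒ go  {3A/0Mu/1Ld/1B | 2r 3w}
  1. MEM→r6 ⇒ go  {3A/0Mu/0Ld/1B | 1r 2w}
  2. MUL→r6 ⇒ no(FU)  {3A/0Mu/0Ld/1B | 1r 2w}
  3. ALU→r5 ⇒ no(RD_PORT)  {3A/0Mu/0Ld/1B | 1r 2w}
  4. ALU→r0 ⇒ no(RD_PORT)  {3A/0Mu/0Ld/1B | 1r 2w}

issued = [0, 1]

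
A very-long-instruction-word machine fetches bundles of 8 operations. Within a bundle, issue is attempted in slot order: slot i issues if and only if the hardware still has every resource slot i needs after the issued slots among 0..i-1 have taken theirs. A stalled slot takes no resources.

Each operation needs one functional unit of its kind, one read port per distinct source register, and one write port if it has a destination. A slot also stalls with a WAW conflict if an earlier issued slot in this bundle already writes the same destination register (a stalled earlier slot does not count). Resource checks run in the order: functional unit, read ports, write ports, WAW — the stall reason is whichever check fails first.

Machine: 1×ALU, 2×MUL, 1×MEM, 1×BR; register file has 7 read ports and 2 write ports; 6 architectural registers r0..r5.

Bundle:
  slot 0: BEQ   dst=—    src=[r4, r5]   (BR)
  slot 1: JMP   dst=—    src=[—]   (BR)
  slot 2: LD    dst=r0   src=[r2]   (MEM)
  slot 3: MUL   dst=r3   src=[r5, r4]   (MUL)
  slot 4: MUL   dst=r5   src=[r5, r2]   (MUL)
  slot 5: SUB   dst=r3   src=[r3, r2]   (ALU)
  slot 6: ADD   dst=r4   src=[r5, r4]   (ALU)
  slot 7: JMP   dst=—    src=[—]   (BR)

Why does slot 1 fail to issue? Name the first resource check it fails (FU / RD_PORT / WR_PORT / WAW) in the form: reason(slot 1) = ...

reason(slot 1) = FU

(0) want 1×BR +2rd +0wr — yes → AL1|MU2|ME1|BR0|rd5|wr2
(1) want 1×BR +0rd +0wr — FU → AL1|MU2|ME1|BR0|rd5|wr2
(2) want 1×MEM +1rd +1wr — yes → AL1|MU2|ME0|BR0|rd4|wr1
(3) want 1×MUL +2rd +1wr — yes → AL1|MU1|ME0|BR0|rd2|wr0
(4) want 1×MUL +2rd +1wr — WR_PORT → AL1|MU1|ME0|BR0|rd2|wr0
(5) want 1×ALU +2rd +1wr — WR_PORT → AL1|MU1|ME0|BR0|rd2|wr0
(6) want 1×ALU +2rd +1wr — WR_PORT → AL1|MU1|ME0|BR0|rd2|wr0
(7) want 1×BR +0rd +0wr — FU → AL1|MU1|ME0|BR0|rd2|wr0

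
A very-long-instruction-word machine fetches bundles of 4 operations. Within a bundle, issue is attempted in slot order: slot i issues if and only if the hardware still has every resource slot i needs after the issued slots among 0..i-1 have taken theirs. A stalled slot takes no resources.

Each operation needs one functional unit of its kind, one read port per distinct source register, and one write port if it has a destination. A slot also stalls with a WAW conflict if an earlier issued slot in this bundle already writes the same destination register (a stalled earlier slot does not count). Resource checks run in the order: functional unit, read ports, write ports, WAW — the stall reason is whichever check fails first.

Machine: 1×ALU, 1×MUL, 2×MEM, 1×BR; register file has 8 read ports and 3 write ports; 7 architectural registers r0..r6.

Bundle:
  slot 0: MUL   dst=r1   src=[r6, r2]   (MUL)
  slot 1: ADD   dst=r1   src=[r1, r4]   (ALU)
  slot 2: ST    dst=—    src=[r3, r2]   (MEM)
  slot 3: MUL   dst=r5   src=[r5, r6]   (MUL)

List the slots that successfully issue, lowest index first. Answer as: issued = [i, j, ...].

issued = [0, 2]

(0) want 1×MUL +2rd +1wr — yes → AL1|MU0|ME2|BR1|rd6|wr2
(1) want 1×ALU +2rd +1wr — WAW → AL1|MU0|ME2|BR1|rd6|wr2
(2) want 1×MEM +2rd +0wr — yes → AL1|MU0|ME1|BR1|rd4|wr2
(3) want 1×MUL +2rd +1wr — FU → AL1|MU0|ME1|BR1|rd4|wr2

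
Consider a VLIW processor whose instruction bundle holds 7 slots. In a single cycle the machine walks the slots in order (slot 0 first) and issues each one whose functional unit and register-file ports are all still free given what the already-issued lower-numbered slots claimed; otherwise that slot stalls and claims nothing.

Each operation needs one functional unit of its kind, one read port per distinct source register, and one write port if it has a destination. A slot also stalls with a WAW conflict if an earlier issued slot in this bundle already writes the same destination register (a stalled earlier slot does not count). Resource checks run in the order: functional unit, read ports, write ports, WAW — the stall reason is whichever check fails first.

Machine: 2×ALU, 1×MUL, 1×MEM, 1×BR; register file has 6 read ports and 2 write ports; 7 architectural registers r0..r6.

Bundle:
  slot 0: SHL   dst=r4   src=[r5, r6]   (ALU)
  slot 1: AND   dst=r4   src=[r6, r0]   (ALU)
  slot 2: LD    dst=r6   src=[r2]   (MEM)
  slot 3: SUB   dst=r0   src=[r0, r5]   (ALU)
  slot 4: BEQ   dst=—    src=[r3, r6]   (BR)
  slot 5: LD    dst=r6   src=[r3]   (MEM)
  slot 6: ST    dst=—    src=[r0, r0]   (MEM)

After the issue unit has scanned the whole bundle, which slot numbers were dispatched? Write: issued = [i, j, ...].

  0. ALU→r4 ⇒ go  {1A/1Mu/1Ld/1B | 4r 1w}
  1. ALU→r4 ⇒ no(WAW)  {1A/1Mu/1Ld/1B | 4r 1w}
  2. MEM→r6 ⇒ go  {1A/1Mu/0Ld/1B | 3r 0w}
  3. ALU→r0 ⇒ no(WR_PORT)  {1A/1Mu/0Ld/1B | 3r 0w}
  4. BR ⇒ go  {1A/1Mu/0Ld/0B | 1r 0w}
  5. MEM→r6 ⇒ no(FU)  {1A/1Mu/0Ld/0B | 1r 0w}
  6. MEM ⇒ no(FU)  {1A/1Mu/0Ld/0B | 1r 0w}

issued = [0, 2, 4]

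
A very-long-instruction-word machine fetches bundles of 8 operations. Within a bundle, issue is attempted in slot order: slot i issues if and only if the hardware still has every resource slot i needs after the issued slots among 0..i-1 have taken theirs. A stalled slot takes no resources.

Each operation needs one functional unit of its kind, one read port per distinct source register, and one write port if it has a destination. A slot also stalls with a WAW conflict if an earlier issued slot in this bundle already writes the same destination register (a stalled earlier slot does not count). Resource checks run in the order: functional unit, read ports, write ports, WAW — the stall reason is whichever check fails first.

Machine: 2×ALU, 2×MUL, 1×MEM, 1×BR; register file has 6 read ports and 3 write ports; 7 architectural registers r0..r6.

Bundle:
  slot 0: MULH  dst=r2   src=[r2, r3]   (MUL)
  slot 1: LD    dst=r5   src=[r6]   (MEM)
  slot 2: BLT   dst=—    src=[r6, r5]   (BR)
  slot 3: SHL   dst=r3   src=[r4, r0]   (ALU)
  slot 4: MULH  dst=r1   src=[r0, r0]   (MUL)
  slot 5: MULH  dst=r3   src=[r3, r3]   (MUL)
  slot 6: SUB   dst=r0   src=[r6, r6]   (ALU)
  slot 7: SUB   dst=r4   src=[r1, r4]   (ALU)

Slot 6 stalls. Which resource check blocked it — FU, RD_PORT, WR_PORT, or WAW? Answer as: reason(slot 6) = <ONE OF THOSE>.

reason(slot 6) = RD_PORT

slot 0 (MUL): ISSUE — free A2,Mu1,Ld1,B1 rp4 wp2
slot 1 (MEM): ISSUE — free A2,Mu1,Ld0,B1 rp3 wp1
slot 2 (BR): ISSUE — free A2,Mu1,Ld0,B0 rp1 wp1
slot 3 (ALU): stall RD_PORT — free A2,Mu1,Ld0,B0 rp1 wp1
slot 4 (MUL): ISSUE — free A2,Mu0,Ld0,B0 rp0 wp0
slot 5 (MUL): stall FU — free A2,Mu0,Ld0,B0 rp0 wp0
slot 6 (ALU): stall RD_PORT — free A2,Mu0,Ld0,B0 rp0 wp0
slot 7 (ALU): stall RD_PORT — free A2,Mu0,Ld0,B0 rp0 wp0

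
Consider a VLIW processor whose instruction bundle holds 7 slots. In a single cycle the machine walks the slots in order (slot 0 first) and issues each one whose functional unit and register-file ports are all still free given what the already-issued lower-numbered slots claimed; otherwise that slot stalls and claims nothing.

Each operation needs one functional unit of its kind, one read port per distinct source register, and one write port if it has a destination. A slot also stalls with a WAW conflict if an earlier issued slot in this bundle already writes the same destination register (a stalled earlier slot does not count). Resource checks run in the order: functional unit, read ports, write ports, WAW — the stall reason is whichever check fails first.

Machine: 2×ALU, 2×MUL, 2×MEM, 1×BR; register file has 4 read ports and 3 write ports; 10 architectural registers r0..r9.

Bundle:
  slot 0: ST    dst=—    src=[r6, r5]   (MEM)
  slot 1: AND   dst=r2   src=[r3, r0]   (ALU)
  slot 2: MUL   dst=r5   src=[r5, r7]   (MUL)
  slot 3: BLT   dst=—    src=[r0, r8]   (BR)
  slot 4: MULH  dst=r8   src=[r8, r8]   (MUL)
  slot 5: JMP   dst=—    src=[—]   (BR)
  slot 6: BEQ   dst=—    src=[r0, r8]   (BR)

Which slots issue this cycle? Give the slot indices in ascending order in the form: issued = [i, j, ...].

issued = [0, 1, 5]

[0] MEM needs rd=2 wr=0: ok; after: ALU=2 MUL=2 MEM=1 BR=1, R=2, W=3
[1] ALU needs rd=2 wr=1: ok; after: ALU=1 MUL=2 MEM=1 BR=1, R=0, W=2
[2] MUL needs rd=2 wr=1: RD_PORT; after: ALU=1 MUL=2 MEM=1 BR=1, R=0, W=2
[3] BR needs rd=2 wr=0: RD_PORT; after: ALU=1 MUL=2 MEM=1 BR=1, R=0, W=2
[4] MUL needs rd=1 wr=1: RD_PORT; after: ALU=1 MUL=2 MEM=1 BR=1, R=0, W=2
[5] BR needs rd=0 wr=0: ok; after: ALU=1 MUL=2 MEM=1 BR=0, R=0, W=2
[6] BR needs rd=2 wr=0: FU; after: ALU=1 MUL=2 MEM=1 BR=0, R=0, W=2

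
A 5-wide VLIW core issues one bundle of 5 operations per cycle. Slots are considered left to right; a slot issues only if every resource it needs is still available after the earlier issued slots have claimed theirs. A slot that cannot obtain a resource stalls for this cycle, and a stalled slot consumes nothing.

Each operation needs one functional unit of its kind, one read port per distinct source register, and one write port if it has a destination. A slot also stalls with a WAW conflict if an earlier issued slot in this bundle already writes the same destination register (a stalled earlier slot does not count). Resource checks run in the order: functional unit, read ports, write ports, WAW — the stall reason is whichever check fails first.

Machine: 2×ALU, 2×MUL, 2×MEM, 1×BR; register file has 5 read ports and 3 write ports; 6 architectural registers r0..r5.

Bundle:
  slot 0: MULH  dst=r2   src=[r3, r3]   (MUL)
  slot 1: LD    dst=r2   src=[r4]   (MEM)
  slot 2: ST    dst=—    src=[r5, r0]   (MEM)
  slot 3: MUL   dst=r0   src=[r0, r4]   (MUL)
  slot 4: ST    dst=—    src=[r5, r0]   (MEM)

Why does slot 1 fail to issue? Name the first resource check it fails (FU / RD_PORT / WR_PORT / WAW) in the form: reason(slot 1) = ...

reason(slot 1) = WAW

slot 0 (MUL): ISSUE — free A2,Mu1,Ld2,B1 rp4 wp2
slot 1 (MEM): stall WAW — free A2,Mu1,Ld2,B1 rp4 wp2
slot 2 (MEM): ISSUE — free A2,Mu1,Ld1,B1 rp2 wp2
slot 3 (MUL): ISSUE — free A2,Mu0,Ld1,B1 rp0 wp1
slot 4 (MEM): stall RD_PORT — free A2,Mu0,Ld1,B1 rp0 wp1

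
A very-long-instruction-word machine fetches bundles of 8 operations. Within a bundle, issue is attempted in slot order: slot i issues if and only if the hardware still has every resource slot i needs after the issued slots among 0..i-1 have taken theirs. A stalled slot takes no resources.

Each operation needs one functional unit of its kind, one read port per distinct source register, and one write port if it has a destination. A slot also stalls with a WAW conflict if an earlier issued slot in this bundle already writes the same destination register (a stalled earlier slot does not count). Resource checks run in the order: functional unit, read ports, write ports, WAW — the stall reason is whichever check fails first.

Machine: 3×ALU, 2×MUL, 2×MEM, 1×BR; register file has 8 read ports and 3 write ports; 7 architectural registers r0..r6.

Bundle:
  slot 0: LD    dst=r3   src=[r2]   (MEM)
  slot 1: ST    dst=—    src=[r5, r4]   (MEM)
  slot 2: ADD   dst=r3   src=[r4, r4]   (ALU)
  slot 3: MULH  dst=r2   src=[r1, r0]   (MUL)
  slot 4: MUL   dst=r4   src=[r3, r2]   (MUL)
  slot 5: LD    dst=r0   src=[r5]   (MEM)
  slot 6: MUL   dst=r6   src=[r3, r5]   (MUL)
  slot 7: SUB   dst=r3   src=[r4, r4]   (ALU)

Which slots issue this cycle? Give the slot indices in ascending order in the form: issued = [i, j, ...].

  0. MEM→r3 ⇒ go  {3A/2Mu/1Ld/1B | 7r 2w}
  1. MEM ⇒ go  {3A/2Mu/0Ld/1B | 5r 2w}
  2. ALU→r3 ⇒ no(WAW)  {3A/2Mu/0Ld/1B | 5r 2w}
  3. MUL→r2 ⇒ go  {3A/1Mu/0Ld/1B | 3r 1w}
  4. MUL→r4 ⇒ go  {3A/0Mu/0Ld/1B | 1r 0w}
  5. MEM→r0 ⇒ no(FU)  {3A/0Mu/0Ld/1B | 1r 0w}
  6. MUL→r6 ⇒ no(FU)  {3A/0Mu/0Ld/1B | 1r 0w}
  7. ALU→r3 ⇒ no(WR_PORT)  {3A/0Mu/0Ld/1B | 1r 0w}

issued = [0, 1, 3, 4]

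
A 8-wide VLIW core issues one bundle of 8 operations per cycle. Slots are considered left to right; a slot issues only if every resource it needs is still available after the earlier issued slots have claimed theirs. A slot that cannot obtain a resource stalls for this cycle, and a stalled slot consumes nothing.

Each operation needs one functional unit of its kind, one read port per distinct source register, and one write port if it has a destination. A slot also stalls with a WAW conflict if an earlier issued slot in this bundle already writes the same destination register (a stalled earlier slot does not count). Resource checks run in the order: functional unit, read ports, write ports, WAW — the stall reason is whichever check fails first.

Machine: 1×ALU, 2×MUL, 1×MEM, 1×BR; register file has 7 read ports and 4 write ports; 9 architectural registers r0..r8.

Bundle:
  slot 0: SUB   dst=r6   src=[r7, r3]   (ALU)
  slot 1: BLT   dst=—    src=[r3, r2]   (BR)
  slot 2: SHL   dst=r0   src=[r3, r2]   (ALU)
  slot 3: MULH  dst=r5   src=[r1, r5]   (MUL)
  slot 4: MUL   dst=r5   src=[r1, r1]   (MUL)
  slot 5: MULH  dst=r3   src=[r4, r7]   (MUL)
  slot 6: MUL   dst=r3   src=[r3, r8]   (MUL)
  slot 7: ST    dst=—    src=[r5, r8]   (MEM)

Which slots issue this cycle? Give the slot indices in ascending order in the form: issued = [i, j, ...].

issued = [0, 1, 3]

  0. ALU→r6 ⇒ go  {0A/2Mu/1Ld/1B | 5r 3w}
  1. BR ⇒ go  {0A/2Mu/1Ld/0B | 3r 3w}
  2. ALU→r0 ⇒ no(FU)  {0A/2Mu/1Ld/0B | 3r 3w}
  3. MUL→r5 ⇒ go  {0A/1Mu/1Ld/0B | 1r 2w}
  4. MUL→r5 ⇒ no(WAW)  {0A/1Mu/1Ld/0B | 1r 2w}
  5. MUL→r3 ⇒ no(RD_PORT)  {0A/1Mu/1Ld/0B | 1r 2w}
  6. MUL→r3 ⇒ no(RD_PORT)  {0A/1Mu/1Ld/0B | 1r 2w}
  7. MEM ⇒ no(RD_PORT)  {0A/1Mu/1Ld/0B | 1r 2w}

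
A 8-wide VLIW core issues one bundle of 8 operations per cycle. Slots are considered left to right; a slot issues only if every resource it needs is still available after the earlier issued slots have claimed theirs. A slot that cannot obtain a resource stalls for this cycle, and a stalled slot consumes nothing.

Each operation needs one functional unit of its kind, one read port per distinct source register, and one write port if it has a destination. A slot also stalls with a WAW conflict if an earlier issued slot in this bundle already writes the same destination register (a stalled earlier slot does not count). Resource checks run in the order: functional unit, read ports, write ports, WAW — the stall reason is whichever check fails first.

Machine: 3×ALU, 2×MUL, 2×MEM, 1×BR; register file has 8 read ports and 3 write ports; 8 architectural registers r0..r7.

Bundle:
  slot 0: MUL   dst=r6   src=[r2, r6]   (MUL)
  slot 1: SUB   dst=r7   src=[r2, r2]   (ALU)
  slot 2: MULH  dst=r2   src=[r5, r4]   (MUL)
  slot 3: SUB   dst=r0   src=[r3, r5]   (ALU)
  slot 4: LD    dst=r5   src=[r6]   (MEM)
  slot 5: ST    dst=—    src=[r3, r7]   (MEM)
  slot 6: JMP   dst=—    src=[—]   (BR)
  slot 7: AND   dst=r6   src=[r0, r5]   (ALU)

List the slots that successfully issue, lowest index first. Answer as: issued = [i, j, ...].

issued = [0, 1, 2, 5, 6]

(0) want 1×MUL +2rd +1wr — yes → AL3|MU1|ME2|BR1|rd6|wr2
(1) want 1×ALU +1rd +1wr — yes → AL2|MU1|ME2|BR1|rd5|wr1
(2) want 1×MUL +2rd +1wr — yes → AL2|MU0|ME2|BR1|rd3|wr0
(3) want 1×ALU +2rd +1wr — WR_PORT → AL2|MU0|ME2|BR1|rd3|wr0
(4) want 1×MEM +1rd +1wr — WR_PORT → AL2|MU0|ME2|BR1|rd3|wr0
(5) want 1×MEM +2rd +0wr — yes → AL2|MU0|ME1|BR1|rd1|wr0
(6) want 1×BR +0rd +0wr — yes → AL2|MU0|ME1|BR0|rd1|wr0
(7) want 1×ALU +2rd +1wr — RD_PORT → AL2|MU0|ME1|BR0|rd1|wr0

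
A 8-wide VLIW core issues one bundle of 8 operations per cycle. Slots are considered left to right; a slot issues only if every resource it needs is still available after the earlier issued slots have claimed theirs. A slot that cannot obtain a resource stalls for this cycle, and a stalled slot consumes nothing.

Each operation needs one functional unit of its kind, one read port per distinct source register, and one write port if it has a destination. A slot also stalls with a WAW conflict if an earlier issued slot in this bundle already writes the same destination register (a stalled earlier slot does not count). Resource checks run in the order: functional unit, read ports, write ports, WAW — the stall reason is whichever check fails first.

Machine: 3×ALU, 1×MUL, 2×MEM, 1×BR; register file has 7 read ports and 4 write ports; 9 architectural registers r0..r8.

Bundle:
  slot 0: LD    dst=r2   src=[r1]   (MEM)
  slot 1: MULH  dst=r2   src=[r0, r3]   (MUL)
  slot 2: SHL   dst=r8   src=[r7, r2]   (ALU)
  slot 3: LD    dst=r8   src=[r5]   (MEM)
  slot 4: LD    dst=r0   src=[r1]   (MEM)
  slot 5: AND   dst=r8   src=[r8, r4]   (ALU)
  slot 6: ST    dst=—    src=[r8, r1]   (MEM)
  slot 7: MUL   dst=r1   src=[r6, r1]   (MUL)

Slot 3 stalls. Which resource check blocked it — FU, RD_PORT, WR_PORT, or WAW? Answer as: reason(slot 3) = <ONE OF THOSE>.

reason(slot 3) = WAW

#0 MEM src=r1 dispatched  <A:3 Mu:1 Ld:1 B:1 rd:6 wr:3>
#1 MUL src=r0,r3 held:WAW  <A:3 Mu:1 Ld:1 B:1 rd:6 wr:3>
#2 ALU src=r7,r2 dispatched  <A:2 Mu:1 Ld:1 B:1 rd:4 wr:2>
#3 MEM src=r5 held:WAW  <A:2 Mu:1 Ld:1 B:1 rd:4 wr:2>
#4 MEM src=r1 dispatched  <A:2 Mu:1 Ld:0 B:1 rd:3 wr:1>
#5 ALU src=r8,r4 held:WAW  <A:2 Mu:1 Ld:0 B:1 rd:3 wr:1>
#6 MEM src=r8,r1 held:FU  <A:2 Mu:1 Ld:0 B:1 rd:3 wr:1>
#7 MUL src=r6,r1 dispatched  <A:2 Mu:0 Ld:0 B:1 rd:1 wr:0>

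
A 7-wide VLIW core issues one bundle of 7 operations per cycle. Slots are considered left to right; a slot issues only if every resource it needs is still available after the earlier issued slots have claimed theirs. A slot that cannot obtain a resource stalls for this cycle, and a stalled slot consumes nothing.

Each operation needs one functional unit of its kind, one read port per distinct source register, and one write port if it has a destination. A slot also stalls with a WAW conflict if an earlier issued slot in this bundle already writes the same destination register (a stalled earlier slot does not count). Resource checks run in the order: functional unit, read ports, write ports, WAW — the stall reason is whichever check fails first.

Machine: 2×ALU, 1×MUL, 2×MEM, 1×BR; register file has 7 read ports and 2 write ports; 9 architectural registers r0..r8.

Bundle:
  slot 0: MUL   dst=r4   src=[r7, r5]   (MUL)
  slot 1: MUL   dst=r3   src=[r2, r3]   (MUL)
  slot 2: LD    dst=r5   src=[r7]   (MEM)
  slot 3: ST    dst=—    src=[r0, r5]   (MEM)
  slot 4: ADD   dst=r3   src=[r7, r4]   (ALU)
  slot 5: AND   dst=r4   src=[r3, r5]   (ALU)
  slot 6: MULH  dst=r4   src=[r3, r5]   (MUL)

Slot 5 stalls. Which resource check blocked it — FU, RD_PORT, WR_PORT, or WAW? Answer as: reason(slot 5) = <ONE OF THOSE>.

#0 MUL src=r7,r5 dispatched  <A:2 Mu:0 Ld:2 B:1 rd:5 wr:1>
#1 MUL src=r2,r3 held:FU  <A:2 Mu:0 Ld:2 B:1 rd:5 wr:1>
#2 MEM src=r7 dispatched  <A:2 Mu:0 Ld:1 B:1 rd:4 wr:0>
#3 MEM src=r0,r5 dispatched  <A:2 Mu:0 Ld:0 B:1 rd:2 wr:0>
#4 ALU src=r7,r4 held:WR_PORT  <A:2 Mu:0 Ld:0 B:1 rd:2 wr:0>
#5 ALU src=r3,r5 held:WR_PORT  <A:2 Mu:0 Ld:0 B:1 rd:2 wr:0>
#6 MUL src=r3,r5 held:FU  <A:2 Mu:0 Ld:0 B:1 rd:2 wr:0>

reason(slot 5) = WR_PORT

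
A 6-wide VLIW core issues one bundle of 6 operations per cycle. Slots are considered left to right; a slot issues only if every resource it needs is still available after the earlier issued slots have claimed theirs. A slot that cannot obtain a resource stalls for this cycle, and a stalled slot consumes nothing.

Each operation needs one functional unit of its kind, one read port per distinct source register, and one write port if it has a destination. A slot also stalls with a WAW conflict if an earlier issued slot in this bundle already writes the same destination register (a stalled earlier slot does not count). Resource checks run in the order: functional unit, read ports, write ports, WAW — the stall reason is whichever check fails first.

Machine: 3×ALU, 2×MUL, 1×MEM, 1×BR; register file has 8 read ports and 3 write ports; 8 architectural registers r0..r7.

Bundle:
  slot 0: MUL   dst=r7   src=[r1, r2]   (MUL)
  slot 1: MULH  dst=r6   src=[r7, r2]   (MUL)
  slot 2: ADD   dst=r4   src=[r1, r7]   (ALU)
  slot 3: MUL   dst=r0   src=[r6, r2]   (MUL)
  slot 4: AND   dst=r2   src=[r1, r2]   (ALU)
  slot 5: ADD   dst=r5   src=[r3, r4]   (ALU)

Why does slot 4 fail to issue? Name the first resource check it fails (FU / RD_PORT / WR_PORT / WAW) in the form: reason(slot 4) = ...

reason(slot 4) = WR_PORT

  0. MUL→r7 ⇒ go  {3A/1Mu/1Ld/1B | 6r 2w}
  1. MUL→r6 ⇒ go  {3A/0Mu/1Ld/1B | 4r 1w}
  2. ALU→r4 ⇒ go  {2A/0Mu/1Ld/1B | 2r 0w}
  3. MUL→r0 ⇒ no(FU)  {2A/0Mu/1Ld/1B | 2r 0w}
  4. ALU→r2 ⇒ no(WR_PORT)  {2A/0Mu/1Ld/1B | 2r 0w}
  5. ALU→r5 ⇒ no(WR_PORT)  {2A/0Mu/1Ld/1B | 2r 0w}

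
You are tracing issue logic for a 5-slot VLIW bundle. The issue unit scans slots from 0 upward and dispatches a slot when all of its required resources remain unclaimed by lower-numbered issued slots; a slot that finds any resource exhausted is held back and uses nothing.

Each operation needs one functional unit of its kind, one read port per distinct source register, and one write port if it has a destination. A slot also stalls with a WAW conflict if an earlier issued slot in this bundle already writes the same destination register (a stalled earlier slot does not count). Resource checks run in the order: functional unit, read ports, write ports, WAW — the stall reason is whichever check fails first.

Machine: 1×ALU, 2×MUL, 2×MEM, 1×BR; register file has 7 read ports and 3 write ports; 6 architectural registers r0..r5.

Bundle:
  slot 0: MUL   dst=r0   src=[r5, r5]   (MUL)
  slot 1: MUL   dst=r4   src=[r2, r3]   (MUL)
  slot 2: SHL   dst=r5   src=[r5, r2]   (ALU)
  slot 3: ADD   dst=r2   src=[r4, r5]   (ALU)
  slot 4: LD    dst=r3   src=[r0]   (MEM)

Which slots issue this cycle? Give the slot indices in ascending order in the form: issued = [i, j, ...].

slot 0 (MUL): ISSUE — free A1,Mu1,Ld2,B1 rp6 wp2
slot 1 (MUL): ISSUE — free A1,Mu0,Ld2,B1 rp4 wp1
slot 2 (ALU): ISSUE — free A0,Mu0,Ld2,B1 rp2 wp0
slot 3 (ALU): stall FU — free A0,Mu0,Ld2,B1 rp2 wp0
slot 4 (MEM): stall WR_PORT — free A0,Mu0,Ld2,B1 rp2 wp0

issued = [0, 1, 2]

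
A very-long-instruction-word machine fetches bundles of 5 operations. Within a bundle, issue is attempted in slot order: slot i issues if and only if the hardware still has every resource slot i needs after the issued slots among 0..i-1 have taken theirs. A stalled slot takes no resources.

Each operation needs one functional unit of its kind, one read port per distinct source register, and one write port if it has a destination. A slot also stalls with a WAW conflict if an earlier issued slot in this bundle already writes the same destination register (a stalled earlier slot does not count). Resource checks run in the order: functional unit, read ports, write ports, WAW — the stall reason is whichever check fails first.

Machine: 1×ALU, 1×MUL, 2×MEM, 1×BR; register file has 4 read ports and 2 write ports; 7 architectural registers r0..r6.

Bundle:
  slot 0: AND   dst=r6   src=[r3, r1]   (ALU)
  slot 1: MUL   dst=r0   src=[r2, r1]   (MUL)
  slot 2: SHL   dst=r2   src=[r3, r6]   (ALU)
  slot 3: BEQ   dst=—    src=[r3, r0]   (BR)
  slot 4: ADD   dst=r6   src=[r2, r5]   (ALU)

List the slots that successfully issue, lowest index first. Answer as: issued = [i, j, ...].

(0) want 1×ALU +2rd +1wr — yes → AL0|MU1|ME2|BR1|rd2|wr1
(1) want 1×MUL +2rd +1wr — yes → AL0|MU0|ME2|BR1|rd0|wr0
(2) want 1×ALU +2rd +1wr — FU → AL0|MU0|ME2|BR1|rd0|wr0
(3) want 1×BR +2rd +0wr — RD_PORT → AL0|MU0|ME2|BR1|rd0|wr0
(4) want 1×ALU +2rd +1wr — FU → AL0|MU0|ME2|BR1|rd0|wr0

issued = [0, 1]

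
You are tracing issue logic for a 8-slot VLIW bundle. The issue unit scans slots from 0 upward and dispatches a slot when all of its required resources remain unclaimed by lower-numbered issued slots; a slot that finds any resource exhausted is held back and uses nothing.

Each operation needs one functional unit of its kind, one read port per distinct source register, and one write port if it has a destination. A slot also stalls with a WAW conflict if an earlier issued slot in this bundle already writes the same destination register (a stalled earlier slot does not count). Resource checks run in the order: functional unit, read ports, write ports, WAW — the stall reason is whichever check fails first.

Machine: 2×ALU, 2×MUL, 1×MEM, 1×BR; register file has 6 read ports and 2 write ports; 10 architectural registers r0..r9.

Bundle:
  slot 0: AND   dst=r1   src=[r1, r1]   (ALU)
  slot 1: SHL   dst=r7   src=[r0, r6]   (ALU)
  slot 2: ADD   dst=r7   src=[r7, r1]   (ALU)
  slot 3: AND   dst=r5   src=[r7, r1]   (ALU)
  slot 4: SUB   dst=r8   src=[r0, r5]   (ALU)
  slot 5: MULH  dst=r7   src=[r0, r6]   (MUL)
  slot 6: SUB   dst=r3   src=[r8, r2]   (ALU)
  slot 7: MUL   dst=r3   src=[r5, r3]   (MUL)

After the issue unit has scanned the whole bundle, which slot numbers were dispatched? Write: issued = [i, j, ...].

issued = [0, 1]

(0) want 1×ALU +1rd +1wr — yes → AL1|MU2|ME1|BR1|rd5|wr1
(1) want 1×ALU +2rd +1wr — yes → AL0|MU2|ME1|BR1|rd3|wr0
(2) want 1×ALU +2rd +1wr — FU → AL0|MU2|ME1|BR1|rd3|wr0
(3) want 1×ALU +2rd +1wr — FU → AL0|MU2|ME1|BR1|rd3|wr0
(4) want 1×ALU +2rd +1wr — FU → AL0|MU2|ME1|BR1|rd3|wr0
(5) want 1×MUL +2rd +1wr — WR_PORT → AL0|MU2|ME1|BR1|rd3|wr0
(6) want 1×ALU +2rd +1wr — FU → AL0|MU2|ME1|BR1|rd3|wr0
(7) want 1×MUL +2rd +1wr — WR_PORT → AL0|MU2|ME1|BR1|rd3|wr0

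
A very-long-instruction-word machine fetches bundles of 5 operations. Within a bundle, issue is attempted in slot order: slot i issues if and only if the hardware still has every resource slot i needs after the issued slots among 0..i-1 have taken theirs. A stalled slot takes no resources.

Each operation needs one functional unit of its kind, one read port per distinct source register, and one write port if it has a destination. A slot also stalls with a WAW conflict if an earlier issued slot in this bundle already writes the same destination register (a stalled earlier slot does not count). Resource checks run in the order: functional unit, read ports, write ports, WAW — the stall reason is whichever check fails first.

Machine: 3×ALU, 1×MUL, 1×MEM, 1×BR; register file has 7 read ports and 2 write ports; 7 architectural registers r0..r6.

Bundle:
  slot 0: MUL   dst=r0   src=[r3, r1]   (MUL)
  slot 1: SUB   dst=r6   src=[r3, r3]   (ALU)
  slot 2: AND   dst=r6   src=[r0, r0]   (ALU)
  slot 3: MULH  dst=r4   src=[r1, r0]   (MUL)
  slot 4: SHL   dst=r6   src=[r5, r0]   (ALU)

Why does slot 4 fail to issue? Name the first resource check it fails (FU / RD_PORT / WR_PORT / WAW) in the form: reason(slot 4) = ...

reason(slot 4) = WR_PORT

(0) want 1×MUL +2rd +1wr — yes → AL3|MU0|ME1|BR1|rd5|wr1
(1) want 1×ALU +1rd +1wr — yes → AL2|MU0|ME1|BR1|rd4|wr0
(2) want 1×ALU +1rd +1wr — WR_PORT → AL2|MU0|ME1|BR1|rd4|wr0
(3) want 1×MUL +2rd +1wr — FU → AL2|MU0|ME1|BR1|rd4|wr0
(4) want 1×ALU +2rd +1wr — WR_PORT → AL2|MU0|ME1|BR1|rd4|wr0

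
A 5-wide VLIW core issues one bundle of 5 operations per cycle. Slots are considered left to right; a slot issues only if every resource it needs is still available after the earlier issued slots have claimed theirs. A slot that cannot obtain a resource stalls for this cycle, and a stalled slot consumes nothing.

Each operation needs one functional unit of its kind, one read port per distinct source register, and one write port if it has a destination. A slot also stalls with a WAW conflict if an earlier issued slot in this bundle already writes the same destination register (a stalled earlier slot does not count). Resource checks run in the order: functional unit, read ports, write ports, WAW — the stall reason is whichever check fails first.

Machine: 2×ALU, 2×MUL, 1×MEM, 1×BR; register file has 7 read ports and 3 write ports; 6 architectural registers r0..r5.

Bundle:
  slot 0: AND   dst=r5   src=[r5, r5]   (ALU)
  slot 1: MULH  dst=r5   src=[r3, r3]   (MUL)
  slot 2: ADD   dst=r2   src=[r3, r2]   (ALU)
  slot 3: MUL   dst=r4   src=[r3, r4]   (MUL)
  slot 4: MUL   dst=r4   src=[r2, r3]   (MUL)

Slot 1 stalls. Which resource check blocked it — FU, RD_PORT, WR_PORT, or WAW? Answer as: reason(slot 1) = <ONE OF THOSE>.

reason(slot 1) = WAW

  0. ALU→r5 ⇒ go  {1A/2Mu/1Ld/1B | 6r 2w}
  1. MUL→r5 ⇒ no(WAW)  {1A/2Mu/1Ld/1B | 6r 2w}
  2. ALU→r2 ⇒ go  {0A/2Mu/1Ld/1B | 4r 1w}
  3. MUL→r4 ⇒ go  {0A/1Mu/1Ld/1B | 2r 0w}
  4. MUL→r4 ⇒ no(WR_PORT)  {0A/1Mu/1Ld/1B | 2r 0w}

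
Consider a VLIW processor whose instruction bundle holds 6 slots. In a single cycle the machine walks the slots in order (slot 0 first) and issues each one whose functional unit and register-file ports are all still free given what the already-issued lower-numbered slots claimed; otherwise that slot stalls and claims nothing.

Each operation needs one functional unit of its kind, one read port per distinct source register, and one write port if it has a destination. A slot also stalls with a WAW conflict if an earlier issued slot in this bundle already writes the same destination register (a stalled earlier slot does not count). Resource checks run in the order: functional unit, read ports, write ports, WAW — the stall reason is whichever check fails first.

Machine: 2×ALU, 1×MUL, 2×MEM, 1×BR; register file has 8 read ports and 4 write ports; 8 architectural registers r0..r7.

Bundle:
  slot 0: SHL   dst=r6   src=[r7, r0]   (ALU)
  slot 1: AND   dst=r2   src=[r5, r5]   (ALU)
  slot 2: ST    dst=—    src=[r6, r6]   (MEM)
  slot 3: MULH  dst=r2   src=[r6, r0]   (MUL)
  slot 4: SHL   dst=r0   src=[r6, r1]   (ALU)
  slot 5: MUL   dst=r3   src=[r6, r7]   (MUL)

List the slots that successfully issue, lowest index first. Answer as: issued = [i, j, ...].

[0] ALU needs rd=2 wr=1: ok; after: ALU=1 MUL=1 MEM=2 BR=1, R=6, W=3
[1] ALU needs rd=1 wr=1: ok; after: ALU=0 MUL=1 MEM=2 BR=1, R=5, W=2
[2] MEM needs rd=1 wr=0: ok; after: ALU=0 MUL=1 MEM=1 BR=1, R=4, W=2
[3] MUL needs rd=2 wr=1: WAW; after: ALU=0 MUL=1 MEM=1 BR=1, R=4, W=2
[4] ALU needs rd=2 wr=1: FU; after: ALU=0 MUL=1 MEM=1 BR=1, R=4, W=2
[5] MUL needs rd=2 wr=1: ok; after: ALU=0 MUL=0 MEM=1 BR=1, R=2, W=1

issued = [0, 1, 2, 5]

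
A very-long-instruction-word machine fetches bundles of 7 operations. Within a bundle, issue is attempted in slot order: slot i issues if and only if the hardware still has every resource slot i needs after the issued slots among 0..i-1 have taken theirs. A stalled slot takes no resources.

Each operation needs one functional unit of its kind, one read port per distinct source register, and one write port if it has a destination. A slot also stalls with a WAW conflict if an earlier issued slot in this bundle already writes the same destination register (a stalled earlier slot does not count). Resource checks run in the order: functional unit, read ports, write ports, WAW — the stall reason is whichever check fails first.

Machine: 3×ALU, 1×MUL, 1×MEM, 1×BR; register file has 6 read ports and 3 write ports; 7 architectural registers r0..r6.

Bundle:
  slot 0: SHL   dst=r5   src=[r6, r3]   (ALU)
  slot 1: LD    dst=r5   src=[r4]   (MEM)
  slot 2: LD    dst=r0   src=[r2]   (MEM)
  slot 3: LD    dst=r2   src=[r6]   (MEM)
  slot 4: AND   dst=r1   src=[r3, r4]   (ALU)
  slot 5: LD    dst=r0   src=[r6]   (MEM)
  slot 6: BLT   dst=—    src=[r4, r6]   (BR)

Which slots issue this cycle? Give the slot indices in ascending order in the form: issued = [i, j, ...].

issued = [0, 2, 4]

(0) want 1×ALU +2rd +1wr — yes → AL2|MU1|ME1|BR1|rd4|wr2
(1) want 1×MEM +1rd +1wr — WAW → AL2|MU1|ME1|BR1|rd4|wr2
(2) want 1×MEM +1rd +1wr — yes → AL2|MU1|ME0|BR1|rd3|wr1
(3) want 1×MEM +1rd +1wr — FU → AL2|MU1|ME0|BR1|rd3|wr1
(4) want 1×ALU +2rd +1wr — yes → AL1|MU1|ME0|BR1|rd1|wr0
(5) want 1×MEM +1rd +1wr — FU → AL1|MU1|ME0|BR1|rd1|wr0
(6) want 1×BR +2rd +0wr — RD_PORT → AL1|MU1|ME0|BR1|rd1|wr0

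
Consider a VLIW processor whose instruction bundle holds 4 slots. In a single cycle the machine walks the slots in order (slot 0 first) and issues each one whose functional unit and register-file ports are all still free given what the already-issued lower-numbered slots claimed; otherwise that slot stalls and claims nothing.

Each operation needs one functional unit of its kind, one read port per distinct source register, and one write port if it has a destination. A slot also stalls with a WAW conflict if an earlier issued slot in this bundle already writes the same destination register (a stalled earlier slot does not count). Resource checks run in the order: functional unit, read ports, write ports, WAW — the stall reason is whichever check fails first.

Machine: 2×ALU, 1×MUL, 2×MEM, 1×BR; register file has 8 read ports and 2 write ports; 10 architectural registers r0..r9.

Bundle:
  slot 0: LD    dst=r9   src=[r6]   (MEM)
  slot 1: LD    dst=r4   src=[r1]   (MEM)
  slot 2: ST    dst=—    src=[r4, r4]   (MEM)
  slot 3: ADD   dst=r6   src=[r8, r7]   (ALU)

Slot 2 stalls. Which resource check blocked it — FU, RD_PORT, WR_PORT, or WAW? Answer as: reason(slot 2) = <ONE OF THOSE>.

[0] MEM needs rd=1 wr=1: ok; after: ALU=2 MUL=1 MEM=1 BR=1, R=7, W=1
[1] MEM needs rd=1 wr=1: ok; after: ALU=2 MUL=1 MEM=0 BR=1, R=6, W=0
[2] MEM needs rd=1 wr=0: FU; after: ALU=2 MUL=1 MEM=0 BR=1, R=6, W=0
[3] ALU needs rd=2 wr=1: WR_PORT; after: ALU=2 MUL=1 MEM=0 BR=1, R=6, W=0

reason(slot 2) = FU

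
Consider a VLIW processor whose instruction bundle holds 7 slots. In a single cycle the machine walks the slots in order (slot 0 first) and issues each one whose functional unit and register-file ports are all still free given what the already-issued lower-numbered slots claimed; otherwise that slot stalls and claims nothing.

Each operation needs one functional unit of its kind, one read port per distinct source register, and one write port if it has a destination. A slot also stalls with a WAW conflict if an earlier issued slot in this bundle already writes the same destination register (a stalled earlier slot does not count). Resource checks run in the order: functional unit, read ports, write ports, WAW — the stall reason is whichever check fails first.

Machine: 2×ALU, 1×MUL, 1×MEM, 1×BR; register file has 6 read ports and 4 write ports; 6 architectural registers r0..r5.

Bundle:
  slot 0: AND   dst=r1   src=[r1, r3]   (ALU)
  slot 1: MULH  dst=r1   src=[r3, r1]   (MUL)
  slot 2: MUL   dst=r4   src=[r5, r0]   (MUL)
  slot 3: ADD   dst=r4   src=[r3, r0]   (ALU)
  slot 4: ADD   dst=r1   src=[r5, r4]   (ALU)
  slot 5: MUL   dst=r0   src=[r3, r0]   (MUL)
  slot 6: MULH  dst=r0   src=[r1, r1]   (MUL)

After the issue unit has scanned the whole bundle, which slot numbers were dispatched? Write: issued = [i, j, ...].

issued = [0, 2]

slot 0 (ALU): ISSUE — free A1,Mu1,Ld1,B1 rp4 wp3
slot 1 (MUL): stall WAW — free A1,Mu1,Ld1,B1 rp4 wp3
slot 2 (MUL): ISSUE — free A1,Mu0,Ld1,B1 rp2 wp2
slot 3 (ALU): stall WAW — free A1,Mu0,Ld1,B1 rp2 wp2
slot 4 (ALU): stall WAW — free A1,Mu0,Ld1,B1 rp2 wp2
slot 5 (MUL): stall FU — free A1,Mu0,Ld1,B1 rp2 wp2
slot 6 (MUL): stall FU — free A1,Mu0,Ld1,B1 rp2 wp2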